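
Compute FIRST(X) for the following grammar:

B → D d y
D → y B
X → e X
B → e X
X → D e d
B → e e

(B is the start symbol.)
To compute FIRST(X), examine every production with X on the left-hand side, reading each right-hand side left to right until a non-nullable symbol is reached.

FIRST sets of the other non-terminals involved (by the same procedure, iterated to a fixed point):
  FIRST(D) = { 'y' }

From X → e X:
  - e is a terminal: add 'e' and stop
From X → D e d:
  - D is a non-terminal: add FIRST(D) \ {ε} = { 'y' }
    D is not nullable, so stop

Collecting: FIRST(X) = { 'e', 'y' }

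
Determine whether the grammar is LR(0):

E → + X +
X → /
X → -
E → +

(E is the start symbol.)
No. Shift-reduce conflict between [E → + .] and [X → . -]

A grammar is LR(0) if no state in the canonical LR(0) collection has:
  - both a shift item (dot before a terminal) and a complete item (shift-reduce conflict), or
  - two or more complete items (reduce-reduce conflict; the accept item [E' → E .] counts as a complete item here).

Augment with E' → E and build the canonical LR(0) collection (I0 = CLOSURE({[E' → . E]}), then GOTO on every symbol after a dot until no new states appear). It has 7 states:
  I0: { [E → . + X +], [E → . +], [E' → . E] }  — shift
  I1: { [E → + . X +], [E → + .], [X → . -], [X → . /] }  — shift, reduce
  I2: { [E' → E .] }  — accept
  I3: { [X → - .] }  — reduce
  I4: { [X → / .] }  — reduce
  I5: { [E → + X . +] }  — shift
  I6: { [E → + X + .] }  — reduce

Conflict in state I1:
  Shift-reduce conflict between [E → + .] and [X → . -]
So the grammar is NOT LR(0).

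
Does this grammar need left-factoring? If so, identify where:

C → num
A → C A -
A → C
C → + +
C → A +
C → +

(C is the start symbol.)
Left-factoring is needed when two productions for the same non-terminal
share a common prefix on the right-hand side.

Productions for C:
  C → num
  C → + +
  C → A +
  C → +
Productions for A:
  A → C A -
  A → C

Found common prefix '+' in productions for C
Found common prefix 'C' in productions for A

Answer: Yes, C has productions with common prefix '+'; A has productions with common prefix 'C'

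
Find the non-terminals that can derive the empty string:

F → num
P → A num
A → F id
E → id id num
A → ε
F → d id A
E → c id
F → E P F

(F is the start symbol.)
{ 'A' }

A non-terminal is nullable if it can derive ε (the empty string): either it has an ε-production, or it has a production whose right-hand side consists entirely of nullable non-terminals.

ε-productions: A → ε
So A is immediately nullable.
No further non-terminal can be added: every production for the remaining non-terminals contains a terminal or a non-nullable non-terminal.
Nullable = { 'A' }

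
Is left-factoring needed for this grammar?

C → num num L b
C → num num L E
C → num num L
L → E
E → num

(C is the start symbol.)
Yes, C has productions with common prefix 'num num L'

Left-factoring is needed when two productions for the same non-terminal
share a common prefix on the right-hand side.

Productions for C:
  C → num num L b
  C → num num L E
  C → num num L

Found common prefix 'num num L' in productions for C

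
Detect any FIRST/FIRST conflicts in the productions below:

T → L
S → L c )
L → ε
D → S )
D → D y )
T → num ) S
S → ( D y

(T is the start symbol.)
A FIRST/FIRST conflict occurs when two productions N → α and N → β for the same non-terminal have FIRST(α) ∩ FIRST(β) ≠ ∅ (with ε ∈ FIRST of a nullable right-hand side, so two nullable alternatives also conflict).

FIRST sets of the non-terminals at (or reachable through a nullable prefix from) the front of some alternative:
  FIRST(L) = { ε }
  FIRST(S) = { '(', 'c' }
  FIRST(D) = { '(', 'c' }

Productions for T:
  T → L: FIRST = { ε }
  T → num ) S: FIRST = { 'num' }
Productions for S:
  S → L c ): FIRST = { 'c' }
  S → ( D y: FIRST = { '(' }
Productions for D:
  D → S ): FIRST = { '(', 'c' }
  D → D y ): FIRST = { '(', 'c' }
L has only one production, so no FIRST/FIRST conflict is possible there.

Conflict for D: D → S ) and D → D y )
  Overlap: { '(', 'c' }

Answer: Yes. D → S ')' / D → D y ')' on { '(', 'c' }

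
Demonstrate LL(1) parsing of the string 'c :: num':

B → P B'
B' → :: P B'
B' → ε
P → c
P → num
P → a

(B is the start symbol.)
LL(1) parsing maintains a stack (initially the start symbol over $) and the input. At each step: if the stack top is a terminal, match it against the current input token; if it is a non-terminal N, replace it with the RHS of M[N, lookahead] (the unique production whose predict set contains the lookahead).

Stack is shown with the top on the left.

Stack      Input       Action
-----------------------------
B $        c :: num $  output B → P B'
P B' $     c :: num $  output P → c
c B' $     c :: num $  match 'c'
B' $       :: num $    output B' → :: P B'
:: P B' $  :: num $    match '::'
P B' $     num $       output P → num
num B' $   num $       match 'num'
B' $       $           output B' → ε
$          $           accept

The string is accepted.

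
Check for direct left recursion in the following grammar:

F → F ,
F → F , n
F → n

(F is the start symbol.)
Yes, F is left-recursive

F → F ,: LEFT RECURSIVE (starts with F)
F → F , n: LEFT RECURSIVE (starts with F)
F → n: starts with n

The grammar has direct left recursion on: F.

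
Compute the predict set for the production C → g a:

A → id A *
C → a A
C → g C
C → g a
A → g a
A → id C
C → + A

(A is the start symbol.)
{ 'g' }

PREDICT(C → g a) = (FIRST(RHS) \ {ε}) ∪ (FOLLOW(C) if ε ∈ FIRST(RHS), i.e. RHS ⇒* ε)
FIRST(g a) = { 'g' }
ε ∉ FIRST(g a), so FOLLOW(C) is not added.
PREDICT(C → g a) = { 'g' }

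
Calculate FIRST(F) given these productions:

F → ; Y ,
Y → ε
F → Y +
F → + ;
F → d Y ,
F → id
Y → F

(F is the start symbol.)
{ '+', ';', 'd', 'id' }

FIRST sets of the other non-terminals involved (by the same procedure, iterated to a fixed point):
  FIRST(Y) = { '+', ';', 'd', 'id', ε }

From F → ; Y ,:
  - ';' is a terminal: add ';' and stop
From F → Y +:
  - Y is a non-terminal: add FIRST(Y) \ {ε} = { '+', ';', 'd', 'id' }
    Y is nullable, so continue to the next symbol
  - '+' is a terminal: add '+' and stop
From F → + ;:
  - '+' is a terminal: add '+' and stop
From F → d Y ,:
  - d is a terminal: add 'd' and stop
From F → id:
  - id is a terminal: add 'id' and stop

Collecting: FIRST(F) = { '+', ';', 'd', 'id' }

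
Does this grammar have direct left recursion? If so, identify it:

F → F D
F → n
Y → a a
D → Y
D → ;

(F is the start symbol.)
Yes, F is left-recursive

Direct left recursion occurs when N → N α for some non-terminal N (the right-hand side begins with the left-hand side itself).

F → F D: LEFT RECURSIVE (starts with F)
F → n: starts with n
Y → a a: starts with a
D → Y: starts with Y
D → ;: starts with ';'

The grammar has direct left recursion on: F.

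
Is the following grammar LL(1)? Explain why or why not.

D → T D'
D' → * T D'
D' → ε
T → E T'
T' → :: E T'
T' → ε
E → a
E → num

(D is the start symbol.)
Relevant sets:
  FOLLOW(D') = { $ }
  FOLLOW(T') = { $, '*' }

For D':
  PREDICT(D' → '*' T D') = { '*' }
  PREDICT(D' → ε) = { $ }
For T':
  PREDICT(T' → :: E T') = { '::' }
  PREDICT(T' → ε) = { $, '*' }
For E:
  PREDICT(E → a) = { 'a' }
  PREDICT(E → num) = { 'num' }
D, T have a single production, so nothing to check there.

All predict sets are disjoint. The grammar IS LL(1).

Answer: Yes, the grammar is LL(1).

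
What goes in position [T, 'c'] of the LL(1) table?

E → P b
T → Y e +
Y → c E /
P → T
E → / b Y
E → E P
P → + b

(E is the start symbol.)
T → Y e +

To find M[T, 'c'], we find productions for T where 'c' is in the predict set (PREDICT(N → α) = (FIRST(α) \ {ε}) ∪ (FOLLOW(N) if α ⇒* ε)).

Relevant sets:
  FIRST(Y) = { 'c' }

T → Y e +: PREDICT = { 'c' }
  'c' is in predict set, so this production goes in M[T, 'c']

M[T, 'c'] = T → Y e +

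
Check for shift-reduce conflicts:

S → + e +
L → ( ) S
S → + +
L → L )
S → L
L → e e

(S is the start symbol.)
Augment with S' → S and build the canonical LR(0) collection (I0 = CLOSURE({[S' → . S]}), then GOTO on every symbol after a dot until no new states appear). It has 13 states:
  I0: { [L → . ( ) S], [L → . L )], [L → . e e], [S → . + +], [S → . + e +], [S → . L], [S' → . S] }  — shift
  I1: { [L → ( . ) S] }  — shift
  I2: { [S → + . +], [S → + . e +] }  — shift
  I3: { [L → L . )], [S → L .] }  — shift, reduce
  I4: { [S' → S .] }  — accept
  I5: { [L → e . e] }  — shift
  I6: { [L → e e .] }  — reduce
  I7: { [L → L ) .] }  — reduce
  I8: { [S → + + .] }  — reduce
  I9: { [S → + e . +] }  — shift
  I10: { [S → + e + .] }  — reduce
  I11: { [L → ( ) . S], [L → . ( ) S], [L → . L )], [L → . e e], [S → . + +], [S → . + e +], [S → . L] }  — shift
  I12: { [L → ( ) S .] }  — reduce

I3 contains reduce item [S → L .] and shift item [L → L . )] — shift-reduce conflict.

Answer: Yes — I3: [S → L .] vs [L → L . )]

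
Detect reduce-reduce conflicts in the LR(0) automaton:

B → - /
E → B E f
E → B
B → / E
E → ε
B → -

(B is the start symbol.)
A reduce-reduce conflict occurs when an LR(0) state has two complete items [A → α .] and [B → β .] — both call for a reduction, and with no lookahead the parser cannot choose between them.

Augment with B' → B and build the canonical LR(0) collection (I0 = CLOSURE({[B' → . B]}), then GOTO on every symbol after a dot until no new states appear). It has 9 states:
  I0: { [B → . - /], [B → . -], [B → . / E], [B' → . B] }  — shift
  I1: { [B → - . /], [B → - .] }  — shift, reduce
  I2: { [B → . - /], [B → . -], [B → . / E], [B → / . E], [E → . B E f], [E → . B], [E → .] }  — shift, reduce
  I3: { [B' → B .] }  — accept
  I4: { [B → . - /], [B → . -], [B → . / E], [E → . B E f], [E → . B], [E → .], [E → B . E f], [E → B .] }  — shift, 2 reduces
  I5: { [B → / E .] }  — reduce
  I6: { [E → B E . f] }  — shift
  I7: { [E → B E f .] }  — reduce
  I8: { [B → - / .] }  — reduce

I4 contains complete items [E → .], [E → B .] — reduce-reduce conflict.

Answer: Yes — I4: [E → .] vs [E → B .]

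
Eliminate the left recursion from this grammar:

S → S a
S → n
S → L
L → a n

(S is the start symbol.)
S is directly left-recursive. The standard transformation for
  A → A α₁ | ... | A α_m | β₁ | ... | β_n
is
  A  → β₁ A' | ... | β_n A'
  A' → α₁ A' | ... | α_m A' | ε

S → n becomes S → n S'
S → L becomes S → L S'
S → S a becomes S' → a S'
Add S' → ε

Productions for other non-terminals are unchanged:
  L → a n

Resulting grammar:
S → n S'
S → L S'
S' → a S'
S' → ε
L → a n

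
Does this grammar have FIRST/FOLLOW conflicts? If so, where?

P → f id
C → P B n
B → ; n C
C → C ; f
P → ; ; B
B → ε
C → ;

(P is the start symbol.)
A FIRST/FOLLOW conflict occurs when a non-terminal N has a nullable alternative N → β (β ⇒* ε) and another alternative N → α with FIRST(α) ∩ FOLLOW(N) ≠ ∅: on such a lookahead the parser cannot decide between expanding α and letting N vanish via β.

Nullable non-terminals: B.

B: nullable alternative(s) B → ε; FOLLOW(B) = { $, ';', 'n' }
  B → ; n C: FIRST \ {ε} = { ';' } — overlaps FOLLOW(B) on { ';' }: CONFLICT
  B → ε: FIRST \ {ε} = { } — this is the only nullable alternative, skip

C, P have no nullable alternative, so no FIRST/FOLLOW check is needed there.

So the grammar has 1 FIRST/FOLLOW conflict (marked CONFLICT above).

Answer: Yes. B → ';' n C with FOLLOW(B) on { ';' }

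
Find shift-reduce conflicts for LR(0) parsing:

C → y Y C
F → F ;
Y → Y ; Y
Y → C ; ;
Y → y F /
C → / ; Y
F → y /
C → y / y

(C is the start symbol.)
Yes — I10: [F → y / .] vs [C → / . ; Y]; I13: [C → / ; Y .] vs [Y → Y . ; Y]; I15: [Y → Y ; Y .] vs [Y → Y . ; Y]

A shift-reduce conflict occurs when an LR(0) state has both:
  - a complete (reduce) item [A → α .] (dot at the end), and
  - a shift item [B → β . c γ] (dot before a terminal).

Augment with C' → C and build the canonical LR(0) collection (I0 = CLOSURE({[C' → . C]}), then GOTO on every symbol after a dot until no new states appear). It has 21 states:
  I0: { [C → . / ; Y], [C → . y / y], [C → . y Y C], [C' → . C] }  — shift
  I1: { [C → / . ; Y] }  — shift
  I2: { [C' → C .] }  — accept
  I3: { [C → . / ; Y], [C → . y / y], [C → . y Y C], [C → y . / y], [C → y . Y C], [Y → . C ; ;], [Y → . Y ; Y], [Y → . y F /] }  — shift
  I4: { [C → / . ; Y], [C → y / . y] }  — shift
  I5: { [Y → C . ; ;] }  — shift
  I6: { [C → . / ; Y], [C → . y / y], [C → . y Y C], [C → y Y . C], [Y → Y . ; Y] }  — shift
  I7: { [C → . / ; Y], [C → . y / y], [C → . y Y C], [C → y . / y], [C → y . Y C], [F → . F ;], [F → . y /], [Y → . C ; ;], [Y → . Y ; Y], [Y → . y F /], [Y → y . F /] }  — shift
  I8: { [F → F . ;], [Y → y F . /] }  — shift
  I9: { [C → . / ; Y], [C → . y / y], [C → . y Y C], [C → y . / y], [C → y . Y C], [F → . F ;], [F → . y /], [F → y . /], [Y → . C ; ;], [Y → . Y ; Y], [Y → . y F /], [Y → y . F /] }  — shift
  I10: { [C → / . ; Y], [C → y / . y], [F → y / .] }  — shift, reduce
  I11: { [C → . / ; Y], [C → . y / y], [C → . y Y C], [C → / ; . Y], [Y → . C ; ;], [Y → . Y ; Y], [Y → . y F /] }  — shift
  I12: { [C → y / y .] }  — reduce
  I13: { [C → / ; Y .], [Y → Y . ; Y] }  — shift, reduce
  I14: { [C → . / ; Y], [C → . y / y], [C → . y Y C], [Y → . C ; ;], [Y → . Y ; Y], [Y → . y F /], [Y → Y ; . Y] }  — shift
  I15: { [Y → Y . ; Y], [Y → Y ; Y .] }  — shift, reduce
  I16: { [Y → y F / .] }  — reduce
  I17: { [F → F ; .] }  — reduce
  I18: { [C → y Y C .] }  — reduce
  I19: { [Y → C ; . ;] }  — shift
  I20: { [Y → C ; ; .] }  — reduce

I10 contains reduce item [F → y / .] and shift items [C → / . ; Y], [C → y / . y] — shift-reduce conflict.
I13 contains reduce item [C → / ; Y .] and shift item [Y → Y . ; Y] — shift-reduce conflict.
I15 contains reduce item [Y → Y ; Y .] and shift item [Y → Y . ; Y] — shift-reduce conflict.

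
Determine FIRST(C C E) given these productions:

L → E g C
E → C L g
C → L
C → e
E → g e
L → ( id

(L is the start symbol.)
{ '(', 'e', 'g' }

FIRST sets of the non-terminals involved (from the grammar, by fixed-point iteration):
  FIRST(C) = { '(', 'e', 'g' }

To compute FIRST(C C E), process the symbols left to right:
Symbol C is a non-terminal. Add FIRST(C) \ {ε} = { '(', 'e', 'g' }
C is not nullable (ε ∉ FIRST(C)), so stop here.
FIRST(C C E) = { '(', 'e', 'g' }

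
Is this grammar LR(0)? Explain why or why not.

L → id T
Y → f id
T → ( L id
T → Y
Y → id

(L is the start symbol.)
A grammar is LR(0) if no state in the canonical LR(0) collection has:
  - both a shift item (dot before a terminal) and a complete item (shift-reduce conflict), or
  - two or more complete items (reduce-reduce conflict; the accept item [L' → L .] counts as a complete item here).

Augment with L' → L and build the canonical LR(0) collection (I0 = CLOSURE({[L' → . L]}), then GOTO on every symbol after a dot until no new states appear). It has 11 states:
  I0: { [L → . id T], [L' → . L] }  — shift
  I1: { [L' → L .] }  — accept
  I2: { [L → id . T], [T → . ( L id], [T → . Y], [Y → . f id], [Y → . id] }  — shift
  I3: { [L → . id T], [T → ( . L id] }  — shift
  I4: { [L → id T .] }  — reduce
  I5: { [T → Y .] }  — reduce
  I6: { [Y → f . id] }  — shift
  I7: { [Y → id .] }  — reduce
  I8: { [Y → f id .] }  — reduce
  I9: { [T → ( L . id] }  — shift
  I10: { [T → ( L id .] }  — reduce

Every state is either a pure shift/goto state or contains exactly one complete item and nothing to shift — no conflicts. The grammar is LR(0).

Answer: Yes, the grammar is LR(0)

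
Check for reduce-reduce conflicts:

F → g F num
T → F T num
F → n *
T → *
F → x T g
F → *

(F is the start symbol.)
Yes — I6: [F → * .] vs [T → * .]

Augment with F' → F and build the canonical LR(0) collection (I0 = CLOSURE({[F' → . F]}), then GOTO on every symbol after a dot until no new states appear). It has 15 states:
  I0: { [F → . *], [F → . g F num], [F → . n *], [F → . x T g], [F' → . F] }  — shift
  I1: { [F → * .] }  — reduce
  I2: { [F' → F .] }  — accept
  I3: { [F → . *], [F → . g F num], [F → . n *], [F → . x T g], [F → g . F num] }  — shift
  I4: { [F → n . *] }  — shift
  I5: { [F → . *], [F → . g F num], [F → . n *], [F → . x T g], [F → x . T g], [T → . *], [T → . F T num] }  — shift
  I6: { [F → * .], [T → * .] }  — 2 reduces
  I7: { [F → . *], [F → . g F num], [F → . n *], [F → . x T g], [T → . *], [T → . F T num], [T → F . T num] }  — shift
  I8: { [F → x T . g] }  — shift
  I9: { [F → x T g .] }  — reduce
  I10: { [T → F T . num] }  — shift
  I11: { [T → F T num .] }  — reduce
  I12: { [F → n * .] }  — reduce
  I13: { [F → g F . num] }  — shift
  I14: { [F → g F num .] }  — reduce

I6 contains complete items [F → * .], [T → * .] — reduce-reduce conflict.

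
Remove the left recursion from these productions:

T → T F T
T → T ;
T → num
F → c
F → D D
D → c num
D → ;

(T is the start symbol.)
T is directly left-recursive. The standard transformation for
  A → A α₁ | ... | A α_m | β₁ | ... | β_n
is
  A  → β₁ A' | ... | β_n A'
  A' → α₁ A' | ... | α_m A' | ε

T → num becomes T → num T'
T → T F T becomes T' → F T T'
T → T ; becomes T' → ; T'
Add T' → ε

Productions for other non-terminals are unchanged:
  F → c
  F → D D
  D → c num
  D → ;

Resulting grammar:
T → num T'
T' → F T T'
T' → ; T'
T' → ε
F → c
F → D D
D → c num
D → ;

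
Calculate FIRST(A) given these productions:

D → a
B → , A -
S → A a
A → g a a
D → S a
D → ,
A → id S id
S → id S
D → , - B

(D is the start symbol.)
{ 'g', 'id' }

To compute FIRST(A), examine every production with A on the left-hand side, reading each right-hand side left to right until a non-nullable symbol is reached.

From A → g a a:
  - g is a terminal: add 'g' and stop
From A → id S id:
  - id is a terminal: add 'id' and stop

Collecting: FIRST(A) = { 'g', 'id' }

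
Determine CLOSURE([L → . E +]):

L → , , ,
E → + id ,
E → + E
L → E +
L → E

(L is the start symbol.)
{ [E → . + E], [E → . + id ,], [L → . E +] }

To compute CLOSURE, for each item [A → α.Bβ] where B is a non-terminal, add [B → .γ] for all productions B → γ; repeat for the newly added items until nothing changes.

Start with: [L → . E +]
  [L → . E +] has the dot before E: add [E → . + id ,], [E → . + E]
No further items can be added.

CLOSURE = { [E → . + E], [E → . + id ,], [L → . E +] }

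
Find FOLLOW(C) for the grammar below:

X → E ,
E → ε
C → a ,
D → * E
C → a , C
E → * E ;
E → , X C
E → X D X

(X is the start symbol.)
In C → a , C: C is at the end; this adds FOLLOW(C) to itself — nothing new
In E → , X C: C is at the end, add FOLLOW(E)

The FOLLOW sets referred to above (computed the same way, to a fixed point):
  FOLLOW(E) = { '*', ',', ';' }

Taking the union: FOLLOW(C) = { '*', ',', ';' }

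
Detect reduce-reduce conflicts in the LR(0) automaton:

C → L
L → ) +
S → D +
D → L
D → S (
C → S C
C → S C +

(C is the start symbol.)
Augment with C' → C and build the canonical LR(0) collection (I0 = CLOSURE({[C' → . C]}), then GOTO on every symbol after a dot until no new states appear). It has 11 states:
  I0: { [C → . L], [C → . S C +], [C → . S C], [C' → . C], [D → . L], [D → . S (], [L → . ) +], [S → . D +] }  — shift
  I1: { [L → ) . +] }  — shift
  I2: { [C' → C .] }  — accept
  I3: { [S → D . +] }  — shift
  I4: { [C → L .], [D → L .] }  — 2 reduces
  I5: { [C → . L], [C → . S C +], [C → . S C], [C → S . C +], [C → S . C], [D → . L], [D → . S (], [D → S . (], [L → . ) +], [S → . D +] }  — shift
  I6: { [D → S ( .] }  — reduce
  I7: { [C → S C . +], [C → S C .] }  — shift, reduce
  I8: { [C → S C + .] }  — reduce
  I9: { [S → D + .] }  — reduce
  I10: { [L → ) + .] }  — reduce

I4 contains complete items [C → L .], [D → L .] — reduce-reduce conflict.

Answer: Yes — I4: [C → L .] vs [D → L .]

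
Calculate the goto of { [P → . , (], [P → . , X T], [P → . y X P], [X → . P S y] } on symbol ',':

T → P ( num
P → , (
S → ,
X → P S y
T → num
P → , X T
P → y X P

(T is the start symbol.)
GOTO(I, ',') = CLOSURE({ [A → αX.β] : [A → α.Xβ] ∈ I, X = ',' })

Items with dot before ',', with the dot advanced:
  [P → . , (] → [P → , . (]
  [P → . , X T] → [P → , . X T]
Closure of the advanced items:
  [P → , . X T] has the dot before X: add [X → . P S y]
  [X → . P S y] has the dot before P: add [P → . , (], [P → . , X T], [P → . y X P]

GOTO = { [P → , . (], [P → , . X T], [P → . , (], [P → . , X T], [P → . y X P], [X → . P S y] }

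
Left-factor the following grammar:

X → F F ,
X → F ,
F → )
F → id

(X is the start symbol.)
Left-factoring transforms A → αβ₁ | αβ₂ into A → αA' and A' → β₁ | β₂
(α is the longest common prefix among the alternatives). Repeat until
no nonterminal has two alternatives with a common prefix.

Round 1: X has alternatives sharing prefix 'F'. Introduce X': X → F X'
  Add: X' → F ,
  Add: X' → ,

No remaining common prefixes — done.

Resulting grammar:
X → F X'
X' → F ,
X' → ,
F → )
F → id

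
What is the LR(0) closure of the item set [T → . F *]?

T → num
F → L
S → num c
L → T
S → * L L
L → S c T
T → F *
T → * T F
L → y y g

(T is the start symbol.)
Start with: [T → . F *]
  [T → . F *] has the dot before F: add [F → . L]
  [F → . L] has the dot before L: add [L → . T], [L → . S c T], [L → . y y g]
  [L → . T] has the dot before T: add [T → . num], [T → . * T F]
  [L → . S c T] has the dot before S: add [S → . num c], [S → . * L L]
No further items can be added.

CLOSURE = { [F → . L], [L → . S c T], [L → . T], [L → . y y g], [S → . * L L], [S → . num c], [T → . * T F], [T → . F *], [T → . num] }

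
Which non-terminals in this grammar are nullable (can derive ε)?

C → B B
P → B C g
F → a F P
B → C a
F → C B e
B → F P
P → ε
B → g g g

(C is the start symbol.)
A non-terminal is nullable if it can derive ε (the empty string): either it has an ε-production, or it has a production whose right-hand side consists entirely of nullable non-terminals.

ε-productions: P → ε
So P is immediately nullable.
No further non-terminal can be added: every production for the remaining non-terminals contains a terminal or a non-nullable non-terminal.
Nullable = { 'P' }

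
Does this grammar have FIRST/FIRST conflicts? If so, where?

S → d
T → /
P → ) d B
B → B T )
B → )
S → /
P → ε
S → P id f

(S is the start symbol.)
Yes. B → B T ')' / B → ')' on { ')' }

FIRST sets of the non-terminals at (or reachable through a nullable prefix from) the front of some alternative:
  FIRST(P) = { ')', ε }
  FIRST(B) = { ')' }

Productions for S:
  S → d: FIRST = { 'd' }
  S → /: FIRST = { '/' }
  S → P id f: FIRST = { ')', 'id' }
Productions for P:
  P → ) d B: FIRST = { ')' }
  P → ε: FIRST = { ε }
Productions for B:
  B → B T ): FIRST = { ')' }
  B → ): FIRST = { ')' }
T has only one production, so no FIRST/FIRST conflict is possible there.

Conflict for B: B → B T ) and B → )
  Overlap: { ')' }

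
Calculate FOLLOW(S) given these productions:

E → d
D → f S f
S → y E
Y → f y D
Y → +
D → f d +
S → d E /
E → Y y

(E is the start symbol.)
To compute FOLLOW(S), find every occurrence of S on a right-hand side N → α S β: add FIRST(β) \ {ε}, and if β is empty or nullable also add FOLLOW(N). Iterate to a fixed point.

In D → f S f: S is followed by f, add FIRST(f) \ {ε} = { 'f' }

Taking the union: FOLLOW(S) = { 'f' }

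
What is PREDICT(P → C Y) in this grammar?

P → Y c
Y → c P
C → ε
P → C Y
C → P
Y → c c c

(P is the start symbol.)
PREDICT(P → C Y) = (FIRST(RHS) \ {ε}) ∪ (FOLLOW(P) if ε ∈ FIRST(RHS), i.e. RHS ⇒* ε)
FIRST(C) = { 'c', ε }
FIRST(Y) = { 'c' }
FIRST(C Y) = { 'c' }
ε ∉ FIRST(C Y), so FOLLOW(P) is not added.
PREDICT(P → C Y) = { 'c' }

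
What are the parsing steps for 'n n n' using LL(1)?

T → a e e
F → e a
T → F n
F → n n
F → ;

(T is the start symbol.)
Stack is shown with the top on the left.

Stack    Input    Action
------------------------
T $      n n n $  output T → F n
F n $    n n n $  output F → n n
n n n $  n n n $  match 'n'
n n $    n n $    match 'n'
n $      n $      match 'n'
$        $        accept

The string is accepted.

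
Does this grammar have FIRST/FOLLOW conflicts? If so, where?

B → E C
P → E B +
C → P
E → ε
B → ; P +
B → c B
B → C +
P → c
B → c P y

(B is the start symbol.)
No FIRST/FOLLOW conflicts.

A FIRST/FOLLOW conflict occurs when a non-terminal N has a nullable alternative N → β (β ⇒* ε) and another alternative N → α with FIRST(α) ∩ FOLLOW(N) ≠ ∅: on such a lookahead the parser cannot decide between expanding α and letting N vanish via β.

Nullable non-terminals: E.
E has a nullable alternative but only one production, so nothing to check.

B, C, P have no nullable alternative, so no FIRST/FOLLOW check is needed there.

No FIRST/FOLLOW conflicts found.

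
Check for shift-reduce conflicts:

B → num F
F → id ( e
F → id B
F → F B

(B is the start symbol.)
Augment with B' → B and build the canonical LR(0) collection (I0 = CLOSURE({[B' → . B]}), then GOTO on every symbol after a dot until no new states appear). It has 9 states:
  I0: { [B → . num F], [B' → . B] }  — shift
  I1: { [B' → B .] }  — accept
  I2: { [B → num . F], [F → . F B], [F → . id ( e], [F → . id B] }  — shift
  I3: { [B → . num F], [B → num F .], [F → F . B] }  — shift, reduce
  I4: { [B → . num F], [F → id . ( e], [F → id . B] }  — shift
  I5: { [F → id ( . e] }  — shift
  I6: { [F → id B .] }  — reduce
  I7: { [F → id ( e .] }  — reduce
  I8: { [F → F B .] }  — reduce

I3 contains reduce item [B → num F .] and shift item [B → . num F] — shift-reduce conflict.

Answer: Yes — I3: [B → num F .] vs [B → . num F]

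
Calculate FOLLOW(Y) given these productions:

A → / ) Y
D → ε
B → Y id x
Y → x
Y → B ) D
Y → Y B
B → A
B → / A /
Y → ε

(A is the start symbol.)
{ $, ')', '/', 'id', 'x' }

To compute FOLLOW(Y), find every occurrence of Y on a right-hand side N → α Y β: add FIRST(β) \ {ε}, and if β is empty or nullable also add FOLLOW(N). Iterate to a fixed point.

In A → / ) Y: Y is at the end, add FOLLOW(A)
In B → Y id x: Y is followed by id x, add FIRST(id x) \ {ε} = { 'id' }
In Y → Y B: Y is followed by B, add FIRST(B) \ {ε} = { '/', 'id', 'x' }

The FOLLOW sets referred to above (computed the same way, to a fixed point):
  FOLLOW(A) = { $, ')', '/', 'id', 'x' }

Taking the union: FOLLOW(Y) = { $, ')', '/', 'id', 'x' }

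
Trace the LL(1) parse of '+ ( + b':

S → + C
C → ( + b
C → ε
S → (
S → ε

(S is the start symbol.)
Stack is shown with the top on the left.

Stack    Input      Action
--------------------------
S $      + ( + b $  output S → + C
+ C $    + ( + b $  match '+'
C $      ( + b $    output C → ( + b
( + b $  ( + b $    match '('
+ b $    + b $      match '+'
b $      b $        match 'b'
$        $          accept

The string is accepted.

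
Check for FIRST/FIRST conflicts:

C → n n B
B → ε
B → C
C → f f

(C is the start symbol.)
FIRST sets of the non-terminals at (or reachable through a nullable prefix from) the front of some alternative:
  FIRST(C) = { 'f', 'n' }

Productions for C:
  C → n n B: FIRST = { 'n' }
  C → f f: FIRST = { 'f' }
Productions for B:
  B → ε: FIRST = { ε }
  B → C: FIRST = { 'f', 'n' }

All alternatives of each non-terminal have pairwise disjoint FIRST sets.

Answer: No FIRST/FIRST conflicts.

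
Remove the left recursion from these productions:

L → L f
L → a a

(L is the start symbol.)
L → a a L'
L' → f L'
L' → ε

L is directly left-recursive. The standard transformation for
  A → A α₁ | ... | A α_m | β₁ | ... | β_n
is
  A  → β₁ A' | ... | β_n A'
  A' → α₁ A' | ... | α_m A' | ε

L → a a becomes L → a a L'
L → L f becomes L' → f L'
Add L' → ε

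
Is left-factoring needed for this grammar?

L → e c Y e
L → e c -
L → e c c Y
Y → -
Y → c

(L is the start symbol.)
Left-factoring is needed when two productions for the same non-terminal
share a common prefix on the right-hand side.

Productions for L:
  L → e c Y e
  L → e c -
  L → e c c Y
Productions for Y:
  Y → -
  Y → c

Found common prefix 'e c' in productions for L

Answer: Yes, L has productions with common prefix 'e c'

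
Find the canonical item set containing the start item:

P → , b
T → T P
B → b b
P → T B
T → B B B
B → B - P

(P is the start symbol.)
{ [B → . B - P], [B → . b b], [P → . , b], [P → . T B], [P' → . P], [T → . B B B], [T → . T P] }

First, augment the grammar with P' → P
I₀ = CLOSURE({ [P' → . P] }):
  [P' → . P] has the dot before P: add [P → . , b], [P → . T B]
  [P → . T B] has the dot before T: add [T → . T P], [T → . B B B]
  [T → . B B B] has the dot before B: add [B → . b b], [B → . B - P]
No further items can be added.

I₀ = { [B → . B - P], [B → . b b], [P → . , b], [P → . T B], [P' → . P], [T → . B B B], [T → . T P] }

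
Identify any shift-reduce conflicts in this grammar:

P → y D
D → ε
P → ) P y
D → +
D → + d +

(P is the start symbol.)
A shift-reduce conflict occurs when an LR(0) state has both:
  - a complete (reduce) item [A → α .] (dot at the end), and
  - a shift item [B → β . c γ] (dot before a terminal).

Augment with P' → P and build the canonical LR(0) collection (I0 = CLOSURE({[P' → . P]}), then GOTO on every symbol after a dot until no new states appear). It has 10 states:
  I0: { [P → . ) P y], [P → . y D], [P' → . P] }  — shift
  I1: { [P → ) . P y], [P → . ) P y], [P → . y D] }  — shift
  I2: { [P' → P .] }  — accept
  I3: { [D → . + d +], [D → . +], [D → .], [P → y . D] }  — shift, reduce
  I4: { [D → + . d +], [D → + .] }  — shift, reduce
  I5: { [P → y D .] }  — reduce
  I6: { [D → + d . +] }  — shift
  I7: { [D → + d + .] }  — reduce
  I8: { [P → ) P . y] }  — shift
  I9: { [P → ) P y .] }  — reduce

I3 contains reduce item [D → .] and shift items [D → . +], [D → . + d +] — shift-reduce conflict.
I4 contains reduce item [D → + .] and shift item [D → + . d +] — shift-reduce conflict.

Answer: Yes — I3: [D → .] vs [D → . +]; I4: [D → + .] vs [D → + . d +]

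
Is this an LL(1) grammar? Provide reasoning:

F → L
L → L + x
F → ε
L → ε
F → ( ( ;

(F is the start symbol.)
No. Predict set conflict for F: { $ }

Relevant sets:
  FIRST(L) = { '+', ε }
  FOLLOW(F) = { $ }
  FOLLOW(L) = { $, '+' }

For F:
  PREDICT(F → L) = { $, '+' }
  PREDICT(F → ε) = { $ }
  PREDICT(F → '(' '(' ';') = { '(' }
For L:
  PREDICT(L → L '+' x) = { '+' }
  PREDICT(L → ε) = { $, '+' }

Conflict found: Predict set conflict for F: { $ }
The grammar is NOT LL(1).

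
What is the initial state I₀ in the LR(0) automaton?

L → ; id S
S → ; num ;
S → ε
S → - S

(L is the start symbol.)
{ [L → . ; id S], [L' → . L] }

First, augment the grammar with L' → L
I₀ = CLOSURE({ [L' → . L] }):
  [L' → . L] has the dot before L: add [L → . ; id S]
No further items can be added.

I₀ = { [L → . ; id S], [L' → . L] }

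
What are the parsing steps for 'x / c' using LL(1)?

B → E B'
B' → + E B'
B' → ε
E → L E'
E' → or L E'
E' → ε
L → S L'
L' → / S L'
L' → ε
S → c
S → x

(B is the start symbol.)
LL(1) parsing maintains a stack (initially the start symbol over $) and the input. At each step: if the stack top is a terminal, match it against the current input token; if it is a non-terminal N, replace it with the RHS of M[N, lookahead] (the unique production whose predict set contains the lookahead).

Stack is shown with the top on the left.

Stack           Input    Action
-------------------------------
B $             x / c $  output B → E B'
E B' $          x / c $  output E → L E'
L E' B' $       x / c $  output L → S L'
S L' E' B' $    x / c $  output S → x
x L' E' B' $    x / c $  match 'x'
L' E' B' $      / c $    output L' → / S L'
/ S L' E' B' $  / c $    match '/'
S L' E' B' $    c $      output S → c
c L' E' B' $    c $      match 'c'
L' E' B' $      $        output L' → ε
E' B' $         $        output E' → ε
B' $            $        output B' → ε
$               $        accept

The string is accepted.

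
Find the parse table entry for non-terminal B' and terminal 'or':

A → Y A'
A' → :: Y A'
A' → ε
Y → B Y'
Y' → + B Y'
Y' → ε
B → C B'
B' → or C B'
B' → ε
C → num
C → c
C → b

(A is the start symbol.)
To find M[B', 'or'], we find productions for B' where 'or' is in the predict set (PREDICT(N → α) = (FIRST(α) \ {ε}) ∪ (FOLLOW(N) if α ⇒* ε)).

Relevant sets:
  FOLLOW(B') = { $, '+', '::' }

B' → or C B': PREDICT = { 'or' }
  'or' is in predict set, so this production goes in M[B', 'or']
B' → ε: PREDICT = { $, '+', '::' }

M[B', 'or'] = B' → or C B'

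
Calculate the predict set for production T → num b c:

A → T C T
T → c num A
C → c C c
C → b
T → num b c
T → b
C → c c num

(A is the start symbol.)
{ 'num' }

PREDICT(T → num b c) = (FIRST(RHS) \ {ε}) ∪ (FOLLOW(T) if ε ∈ FIRST(RHS), i.e. RHS ⇒* ε)
FIRST(num b c) = { 'num' }
ε ∉ FIRST(num b c), so FOLLOW(T) is not added.
PREDICT(T → num b c) = { 'num' }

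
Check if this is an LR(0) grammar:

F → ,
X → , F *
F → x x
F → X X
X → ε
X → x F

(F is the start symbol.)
Augment with F' → F and build the canonical LR(0) collection (I0 = CLOSURE({[F' → . F]}), then GOTO on every symbol after a dot until no new states appear). It has 12 states:
  I0: { [F → . ,], [F → . X X], [F → . x x], [F' → . F], [X → . , F *], [X → . x F], [X → .] }  — shift, reduce
  I1: { [F → , .], [F → . ,], [F → . X X], [F → . x x], [X → , . F *], [X → . , F *], [X → . x F], [X → .] }  — shift, 2 reduces
  I2: { [F' → F .] }  — accept
  I3: { [F → X . X], [X → . , F *], [X → . x F], [X → .] }  — shift, reduce
  I4: { [F → . ,], [F → . X X], [F → . x x], [F → x . x], [X → . , F *], [X → . x F], [X → .], [X → x . F] }  — shift, reduce
  I5: { [X → x F .] }  — reduce
  I6: { [F → . ,], [F → . X X], [F → . x x], [F → x . x], [F → x x .], [X → . , F *], [X → . x F], [X → .], [X → x . F] }  — shift, 2 reduces
  I7: { [F → . ,], [F → . X X], [F → . x x], [X → , . F *], [X → . , F *], [X → . x F], [X → .] }  — shift, reduce
  I8: { [F → X X .] }  — reduce
  I9: { [F → . ,], [F → . X X], [F → . x x], [X → . , F *], [X → . x F], [X → .], [X → x . F] }  — shift, reduce
  I10: { [X → , F . *] }  — shift
  I11: { [X → , F * .] }  — reduce

Conflict in state I0:
  Shift-reduce conflict between [X → .] and [F → . ,]
So the grammar is NOT LR(0).

Answer: No. Shift-reduce conflict between [X → .] and [F → . ,]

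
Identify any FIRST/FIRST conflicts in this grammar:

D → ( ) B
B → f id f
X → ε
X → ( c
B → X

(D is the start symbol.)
No FIRST/FIRST conflicts.

A FIRST/FIRST conflict occurs when two productions N → α and N → β for the same non-terminal have FIRST(α) ∩ FIRST(β) ≠ ∅ (with ε ∈ FIRST of a nullable right-hand side, so two nullable alternatives also conflict).

FIRST sets of the non-terminals at (or reachable through a nullable prefix from) the front of some alternative:
  FIRST(X) = { '(', ε }

Productions for B:
  B → f id f: FIRST = { 'f' }
  B → X: FIRST = { '(', ε }
Productions for X:
  X → ε: FIRST = { ε }
  X → ( c: FIRST = { '(' }
D has only one production, so no FIRST/FIRST conflict is possible there.

All alternatives of each non-terminal have pairwise disjoint FIRST sets.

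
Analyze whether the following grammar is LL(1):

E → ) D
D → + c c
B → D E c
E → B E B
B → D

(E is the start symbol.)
No. Predict set conflict for B: { '+' }

A grammar is LL(1) if for each non-terminal N with multiple productions, the predict sets of those productions are pairwise disjoint, where PREDICT(N → α) = (FIRST(α) \ {ε}) ∪ (FOLLOW(N) if α ⇒* ε).

Relevant sets:
  FIRST(B) = { '+' }
  FIRST(D) = { '+' }

For E:
  PREDICT(E → ')' D) = { ')' }
  PREDICT(E → B E B) = { '+' }
For B:
  PREDICT(B → D E c) = { '+' }
  PREDICT(B → D) = { '+' }
D has a single production, so nothing to check there.

Conflict found: Predict set conflict for B: { '+' }
The grammar is NOT LL(1).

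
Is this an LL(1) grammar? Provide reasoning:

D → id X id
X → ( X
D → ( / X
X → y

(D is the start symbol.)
A grammar is LL(1) if for each non-terminal N with multiple productions, the predict sets of those productions are pairwise disjoint, where PREDICT(N → α) = (FIRST(α) \ {ε}) ∪ (FOLLOW(N) if α ⇒* ε).

For D:
  PREDICT(D → id X id) = { 'id' }
  PREDICT(D → '(' '/' X) = { '(' }
For X:
  PREDICT(X → '(' X) = { '(' }
  PREDICT(X → y) = { 'y' }

All predict sets are disjoint. The grammar IS LL(1).

Answer: Yes, the grammar is LL(1).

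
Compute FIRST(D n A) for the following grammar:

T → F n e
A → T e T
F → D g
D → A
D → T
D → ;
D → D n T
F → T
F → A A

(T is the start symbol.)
{ ';' }

FIRST sets of the non-terminals involved (from the grammar, by fixed-point iteration):
  FIRST(D) = { ';' }

To compute FIRST(D n A), process the symbols left to right:
Symbol D is a non-terminal. Add FIRST(D) \ {ε} = { ';' }
D is not nullable (ε ∉ FIRST(D)), so stop here.
FIRST(D n A) = { ';' }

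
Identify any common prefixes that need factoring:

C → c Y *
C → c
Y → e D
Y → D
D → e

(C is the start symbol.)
Yes, C has productions with common prefix 'c'

Left-factoring is needed when two productions for the same non-terminal
share a common prefix on the right-hand side.

Productions for C:
  C → c Y *
  C → c
Productions for Y:
  Y → e D
  Y → D

Found common prefix 'c' in productions for C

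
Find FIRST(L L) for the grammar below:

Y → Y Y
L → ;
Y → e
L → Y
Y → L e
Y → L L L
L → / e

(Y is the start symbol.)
{ '/', ';', 'e' }

FIRST sets of the non-terminals involved (from the grammar, by fixed-point iteration):
  FIRST(L) = { '/', ';', 'e' }

To compute FIRST(L L), process the symbols left to right:
Symbol L is a non-terminal. Add FIRST(L) \ {ε} = { '/', ';', 'e' }
L is not nullable (ε ∉ FIRST(L)), so stop here.
FIRST(L L) = { '/', ';', 'e' }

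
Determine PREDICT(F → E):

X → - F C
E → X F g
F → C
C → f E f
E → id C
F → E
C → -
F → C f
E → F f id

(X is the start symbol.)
PREDICT(F → E) = (FIRST(RHS) \ {ε}) ∪ (FOLLOW(F) if ε ∈ FIRST(RHS), i.e. RHS ⇒* ε)
FIRST(E) = { '-', 'f', 'id' }
FIRST(E) = { '-', 'f', 'id' }
ε ∉ FIRST(E), so FOLLOW(F) is not added.
PREDICT(F → E) = { '-', 'f', 'id' }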